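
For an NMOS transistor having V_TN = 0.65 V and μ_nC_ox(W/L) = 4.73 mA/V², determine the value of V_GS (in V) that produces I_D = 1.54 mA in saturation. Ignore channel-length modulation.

V_GS = 1.46 V

In saturation I_D = ½ k_n (V_GS − V_TN)², so V_GS − V_TN = √(2 I_D / k_n) = √(2 × 1.54 / 4.73) = 0.807 V.
V_GS = 0.65 + 0.807 = 1.46 V.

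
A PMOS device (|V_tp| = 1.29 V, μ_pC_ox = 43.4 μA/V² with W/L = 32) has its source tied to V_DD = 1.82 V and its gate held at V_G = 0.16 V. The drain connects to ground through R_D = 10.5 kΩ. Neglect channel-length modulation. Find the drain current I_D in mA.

I_D = 0.0951 mA

V_SG = V_DD − V_G = 1.82 − 0.16 = 1.66 V, so V_ov = 1.66 − 1.29 = 0.37 V.
k_p = μ_pC_ox · (W/L) = 1.389 mA/V².
Assume saturation: I_D = ½ k_p V_ov² = 0.5 × 1.389 × 0.37² = 0.0951 mA, giving V_SD = V_DD − I_D R_D = 1.82 − 0.0951 × 10.5 = 0.822 V.
V_SD = 0.822 V ≥ V_ov = 0.37 V, confirming saturation.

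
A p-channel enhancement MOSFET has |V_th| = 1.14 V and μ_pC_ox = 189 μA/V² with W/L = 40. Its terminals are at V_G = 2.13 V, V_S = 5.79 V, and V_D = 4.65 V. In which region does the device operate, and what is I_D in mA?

V_SG = V_S − V_G = 5.79 − 2.13 = 3.66 V; V_SD = V_S − V_D = 5.79 − 4.65 = 1.14 V.
k_p = μ_pC_ox · (W/L) = 7.56 mA/V².
V_ov = V_SG − |V_th| = 3.66 − 1.14 = 2.52 V.
Since V_SD = 1.14 V < V_ov = 2.52 V, the device is in the triode region.
I_D = k_p [V_ov · V_SD − ½ V_SD²] = 7.56 × [2.52 × 1.14 − 0.5 × 1.14²] = 16.8 mA.

Triode; I_D = 16.8 mA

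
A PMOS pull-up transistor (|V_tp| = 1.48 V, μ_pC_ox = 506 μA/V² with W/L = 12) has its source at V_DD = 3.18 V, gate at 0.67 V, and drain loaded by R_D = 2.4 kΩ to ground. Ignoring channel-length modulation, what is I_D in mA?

V_SG = V_DD − V_G = 3.18 − 0.67 = 2.51 V, so V_ov = 2.51 − 1.48 = 1.03 V.
k_p = μ_pC_ox · (W/L) = 6.072 mA/V².
Assume saturation: I_D = ½ k_p V_ov² = 0.5 × 6.072 × 1.03² = 3.22 mA, giving V_SD = V_DD − I_D R_D = 3.18 − 3.22 × 2.4 = -4.55 V.
But -4.55 V < V_ov = 1.03 V, so the device is actually in triode.
In triode I_D = k_p[V_ov V_SD − ½ V_SD²] and I_D = (V_DD − V_SD)/R_D. Equating: 7.29 V_SD² − 16.01 V_SD + 3.18 = 0, giving V_SD = 0.221 V (the root below V_ov).
I_D = (3.18 − 0.221) / 2.4 = 1.23 mA.

I_D = 1.23 mA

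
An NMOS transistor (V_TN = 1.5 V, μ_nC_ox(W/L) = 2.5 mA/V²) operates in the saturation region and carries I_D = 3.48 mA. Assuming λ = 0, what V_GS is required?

In saturation I_D = ½ k_n (V_GS − V_TN)², so V_GS − V_TN = √(2 I_D / k_n) = √(2 × 3.48 / 2.5) = 1.67 V.
V_GS = 1.5 + 1.67 = 3.17 V.

V_GS = 3.17 V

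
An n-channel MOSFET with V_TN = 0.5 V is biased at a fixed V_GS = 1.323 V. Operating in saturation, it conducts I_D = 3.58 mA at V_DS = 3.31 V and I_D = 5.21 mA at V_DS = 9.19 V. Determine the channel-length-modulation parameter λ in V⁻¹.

λ = 0.104 V⁻¹

With V_GS fixed, I_D ∝ (1 + λ V_DS) in saturation, so I_D2/I_D1 = (1 + λ V_DS2)/(1 + λ V_DS1).
5.21/3.58 = 1.455 = (1 + 9.19 λ)/(1 + 3.31 λ).
Solving: λ (I_D1 V_DS2 − I_D2 V_DS1) = I_D2 − I_D1, so λ = (5.21 − 3.58) / (3.58 × 9.19 − 5.21 × 3.31) = 1.63 / 15.7 = 0.104 V⁻¹.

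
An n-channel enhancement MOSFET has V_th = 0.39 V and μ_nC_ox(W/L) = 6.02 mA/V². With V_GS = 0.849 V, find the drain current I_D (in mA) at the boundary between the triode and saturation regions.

I_D = 0.634 mA

At the boundary V_DS = V_ov = V_GS − V_th = 0.849 − 0.39 = 0.459 V.
I_D = ½ k_n V_ov² = 0.5 × 6.02 × 0.459² = 0.634 mA.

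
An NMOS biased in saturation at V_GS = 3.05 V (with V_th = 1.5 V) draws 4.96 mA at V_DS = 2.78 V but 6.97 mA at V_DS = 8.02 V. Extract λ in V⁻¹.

λ = 0.0985 V⁻¹

With V_GS fixed, I_D ∝ (1 + λ V_DS) in saturation, so I_D2/I_D1 = (1 + λ V_DS2)/(1 + λ V_DS1).
6.97/4.96 = 1.405 = (1 + 8.02 λ)/(1 + 2.78 λ).
Solving: λ (I_D1 V_DS2 − I_D2 V_DS1) = I_D2 − I_D1, so λ = (6.97 − 4.96) / (4.96 × 8.02 − 6.97 × 2.78) = 2.01 / 20.4 = 0.0985 V⁻¹.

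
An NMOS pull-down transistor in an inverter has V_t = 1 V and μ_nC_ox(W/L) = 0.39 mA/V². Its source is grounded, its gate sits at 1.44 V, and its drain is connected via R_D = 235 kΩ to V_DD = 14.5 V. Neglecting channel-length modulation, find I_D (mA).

I_D = 0.0378 mA

V_GS = V_G = 1.44 V, so V_ov = 1.44 − 1 = 0.44 V.
Assume saturation: I_D = ½ k_n V_ov² = 0.5 × 0.39 × 0.44² = 0.0378 mA, giving V_DS = V_DD − I_D R_D = 14.5 − 0.0378 × 235 = 5.63 V.
V_DS = 5.63 V ≥ V_ov = 0.44 V, confirming saturation.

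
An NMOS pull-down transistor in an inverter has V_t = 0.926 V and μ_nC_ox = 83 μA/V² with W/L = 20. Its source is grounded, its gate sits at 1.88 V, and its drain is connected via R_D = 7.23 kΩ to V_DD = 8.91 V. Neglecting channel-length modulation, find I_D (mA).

I_D = 0.755 mA

V_GS = V_G = 1.88 V, so V_ov = 1.88 − 0.926 = 0.954 V.
k_n = μ_nC_ox · (W/L) = 1.66 mA/V².
Assume saturation: I_D = ½ k_n V_ov² = 0.5 × 1.66 × 0.954² = 0.755 mA, giving V_DS = V_DD − I_D R_D = 8.91 − 0.755 × 7.23 = 3.45 V.
V_DS = 3.45 V ≥ V_ov = 0.954 V, confirming saturation.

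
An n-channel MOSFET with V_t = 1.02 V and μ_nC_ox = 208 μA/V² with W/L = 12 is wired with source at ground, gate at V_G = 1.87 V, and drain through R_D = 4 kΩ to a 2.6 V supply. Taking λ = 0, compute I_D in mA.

V_GS = V_G = 1.87 V, so V_ov = 1.87 − 1.02 = 0.85 V.
k_n = μ_nC_ox · (W/L) = 2.496 mA/V².
Assume saturation: I_D = ½ k_n V_ov² = 0.5 × 2.496 × 0.85² = 0.902 mA, giving V_DS = V_DD − I_D R_D = 2.6 − 0.902 × 4 = -1.01 V.
But -1.01 V < V_ov = 0.85 V, so the device is actually in triode.
In triode I_D = k_n[V_ov V_DS − ½ V_DS²] and I_D = (V_DD − V_DS)/R_D. Equating: 4.99 V_DS² − 9.486 V_DS + 2.6 = 0, giving V_DS = 0.332 V (the root below V_ov).
I_D = (2.6 − 0.332) / 4 = 0.567 mA.

I_D = 0.567 mA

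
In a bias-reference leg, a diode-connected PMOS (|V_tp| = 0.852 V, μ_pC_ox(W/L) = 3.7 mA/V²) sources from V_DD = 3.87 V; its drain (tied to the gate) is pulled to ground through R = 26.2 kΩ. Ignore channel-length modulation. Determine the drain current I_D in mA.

With gate tied to drain, V_SG = V_SD ≥ V_SG − |V_tp|, so the device is in saturation.
KCL at the drain: ½ k_p (V_SG − |V_tp|)² = (V_DD − V_SG)/R.
Let x = V_SG − 0.852. Then 48.5 x² + x − 3.018 = 0, giving x = 0.239 V (positive root), so V_SG = 1.09 V.
I_D = (V_DD − V_SG)/R = (3.87 − 1.09) / 26.2 = 0.106 mA.

I_D = 0.106 mA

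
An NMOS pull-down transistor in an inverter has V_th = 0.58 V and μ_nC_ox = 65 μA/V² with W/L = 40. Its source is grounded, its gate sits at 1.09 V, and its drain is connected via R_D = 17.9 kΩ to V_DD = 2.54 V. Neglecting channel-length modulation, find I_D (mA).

V_GS = V_G = 1.09 V, so V_ov = 1.09 − 0.58 = 0.51 V.
k_n = μ_nC_ox · (W/L) = 2.6 mA/V².
Assume saturation: I_D = ½ k_n V_ov² = 0.5 × 2.6 × 0.51² = 0.338 mA, giving V_DS = V_DD − I_D R_D = 2.54 − 0.338 × 17.9 = -3.51 V.
But -3.51 V < V_ov = 0.51 V, so the device is actually in triode.
In triode I_D = k_n[V_ov V_DS − ½ V_DS²] and I_D = (V_DD − V_DS)/R_D. Equating: 23.3 V_DS² − 24.74 V_DS + 2.54 = 0, giving V_DS = 0.115 V (the root below V_ov).
I_D = (2.54 − 0.115) / 17.9 = 0.135 mA.

I_D = 0.135 mA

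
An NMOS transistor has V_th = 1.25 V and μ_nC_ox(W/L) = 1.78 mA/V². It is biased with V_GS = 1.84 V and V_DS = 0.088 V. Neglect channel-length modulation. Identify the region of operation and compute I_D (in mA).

Triode; I_D = 0.0855 mA

V_ov = V_GS − V_th = 1.84 − 1.25 = 0.59 V.
Since V_DS = 0.088 V < V_ov = 0.59 V, the device is in the triode region.
I_D = k_n [V_ov · V_DS − ½ V_DS²] = 1.78 × [0.59 × 0.088 − 0.5 × 0.088²] = 0.0855 mA.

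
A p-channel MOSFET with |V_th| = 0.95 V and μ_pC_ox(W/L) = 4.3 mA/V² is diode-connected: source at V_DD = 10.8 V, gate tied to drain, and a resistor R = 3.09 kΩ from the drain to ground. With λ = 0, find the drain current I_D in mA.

With gate tied to drain, V_SG = V_SD ≥ V_SG − |V_th|, so the device is in saturation.
KCL at the drain: ½ k_p (V_SG − |V_th|)² = (V_DD − V_SG)/R.
Let x = V_SG − 0.95. Then 6.64 x² + x − 9.85 = 0, giving x = 1.14 V (positive root), so V_SG = 2.09 V.
I_D = (V_DD − V_SG)/R = (10.8 − 2.09) / 3.09 = 2.82 mA.

I_D = 2.82 mA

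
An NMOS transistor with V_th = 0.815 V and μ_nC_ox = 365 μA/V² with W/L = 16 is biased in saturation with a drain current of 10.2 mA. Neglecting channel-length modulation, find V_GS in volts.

V_GS = 2.68 V

k_n = μ_nC_ox · (W/L) = 5.84 mA/V².
In saturation I_D = ½ k_n (V_GS − V_th)², so V_GS − V_th = √(2 I_D / k_n) = √(2 × 10.2 / 5.84) = 1.87 V.
V_GS = 0.815 + 1.87 = 2.68 V.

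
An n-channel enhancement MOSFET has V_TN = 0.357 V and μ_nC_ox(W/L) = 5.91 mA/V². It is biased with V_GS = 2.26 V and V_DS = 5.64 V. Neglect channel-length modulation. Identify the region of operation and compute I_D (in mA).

V_ov = V_GS − V_TN = 2.26 − 0.357 = 1.9 V.
Since V_DS = 5.64 V ≥ V_ov = 1.9 V, the device is in saturation.
I_D = ½ k_n V_ov² = 0.5 × 5.91 × 1.9² = 10.7 mA.

Saturation; I_D = 10.7 mA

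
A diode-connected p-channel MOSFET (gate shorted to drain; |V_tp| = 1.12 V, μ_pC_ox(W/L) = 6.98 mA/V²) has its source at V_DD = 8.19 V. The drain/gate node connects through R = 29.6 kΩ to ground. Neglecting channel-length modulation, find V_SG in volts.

V_SG = 1.38 V

With gate tied to drain, V_SG = V_SD ≥ V_SG − |V_tp|, so the device is in saturation.
KCL at the drain: ½ k_p (V_SG − |V_tp|)² = (V_DD − V_SG)/R.
Let x = V_SG − 1.12. Then 103 x² + x − 7.07 = 0, giving x = 0.257 V (positive root), so V_SG = 1.38 V.
I_D = (V_DD − V_SG)/R = (8.19 − 1.38) / 29.6 = 0.23 mA.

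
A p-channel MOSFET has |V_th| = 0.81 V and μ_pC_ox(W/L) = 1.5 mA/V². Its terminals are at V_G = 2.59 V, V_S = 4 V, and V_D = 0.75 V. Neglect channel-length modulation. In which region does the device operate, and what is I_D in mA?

Saturation; I_D = 0.270 mA

V_SG = V_S − V_G = 4 − 2.59 = 1.41 V; V_SD = V_S − V_D = 4 − 0.75 = 3.25 V.
V_ov = V_SG − |V_th| = 1.41 − 0.81 = 0.6 V.
Since V_SD = 3.25 V ≥ V_ov = 0.6 V, the device is in saturation.
I_D = ½ k_p V_ov² = 0.5 × 1.5 × 0.6² = 0.27 mA.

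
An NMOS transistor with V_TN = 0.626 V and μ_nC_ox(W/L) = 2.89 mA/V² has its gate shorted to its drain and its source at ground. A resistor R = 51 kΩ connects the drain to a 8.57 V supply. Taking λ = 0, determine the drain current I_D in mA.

I_D = 0.149 mA

With gate tied to drain, V_GS = V_DS ≥ V_GS − V_TN, so the device is in saturation.
KCL at the drain: ½ k_n (V_GS − V_TN)² = (V_DD − V_GS)/R.
Let x = V_GS − 0.626. Then 73.7 x² + x − 7.944 = 0, giving x = 0.322 V (positive root), so V_GS = 0.948 V.
I_D = (V_DD − V_GS)/R = (8.57 − 0.948) / 51 = 0.149 mA.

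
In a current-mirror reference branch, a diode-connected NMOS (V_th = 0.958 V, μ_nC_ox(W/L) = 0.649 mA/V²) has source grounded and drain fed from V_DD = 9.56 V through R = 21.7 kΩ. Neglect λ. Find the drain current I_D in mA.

I_D = 0.349 mA

With gate tied to drain, V_GS = V_DS ≥ V_GS − V_th, so the device is in saturation.
KCL at the drain: ½ k_n (V_GS − V_th)² = (V_DD − V_GS)/R.
Let x = V_GS − 0.958. Then 7.04 x² + x − 8.602 = 0, giving x = 1.04 V (positive root), so V_GS = 1.99 V.
I_D = (V_DD − V_GS)/R = (9.56 − 1.99) / 21.7 = 0.349 mA.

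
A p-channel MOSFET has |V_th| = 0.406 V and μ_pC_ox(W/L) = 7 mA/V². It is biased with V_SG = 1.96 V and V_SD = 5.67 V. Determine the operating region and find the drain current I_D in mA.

V_ov = V_SG − |V_th| = 1.96 − 0.406 = 1.55 V.
Since V_SD = 5.67 V ≥ V_ov = 1.55 V, the device is in saturation.
I_D = ½ k_p V_ov² = 0.5 × 7 × 1.55² = 8.45 mA.

Saturation; I_D = 8.45 mA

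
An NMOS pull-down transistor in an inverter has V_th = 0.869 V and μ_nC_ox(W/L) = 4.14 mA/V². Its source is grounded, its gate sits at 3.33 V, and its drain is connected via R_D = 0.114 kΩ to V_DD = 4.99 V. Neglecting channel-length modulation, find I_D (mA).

V_GS = V_G = 3.33 V, so V_ov = 3.33 − 0.869 = 2.46 V.
Assume saturation: I_D = ½ k_n V_ov² = 0.5 × 4.14 × 2.46² = 12.5 mA, giving V_DS = V_DD − I_D R_D = 4.99 − 12.5 × 0.114 = 3.56 V.
V_DS = 3.56 V ≥ V_ov = 2.46 V, confirming saturation.

I_D = 12.5 mA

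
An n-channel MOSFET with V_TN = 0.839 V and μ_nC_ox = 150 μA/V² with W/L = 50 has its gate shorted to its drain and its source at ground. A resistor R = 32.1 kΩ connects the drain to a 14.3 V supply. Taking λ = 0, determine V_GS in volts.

With gate tied to drain, V_GS = V_DS ≥ V_GS − V_TN, so the device is in saturation.
k_n = μ_nC_ox · (W/L) = 7.5 mA/V².
KCL at the drain: ½ k_n (V_GS − V_TN)² = (V_DD − V_GS)/R.
Let x = V_GS − 0.839. Then 120 x² + x − 13.46 = 0, giving x = 0.33 V (positive root), so V_GS = 1.17 V.
I_D = (V_DD − V_GS)/R = (14.3 − 1.17) / 32.1 = 0.409 mA.

V_GS = 1.17 V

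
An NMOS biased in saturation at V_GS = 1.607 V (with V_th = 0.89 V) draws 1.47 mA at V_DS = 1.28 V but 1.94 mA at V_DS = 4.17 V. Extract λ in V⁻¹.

λ = 0.129 V⁻¹

With V_GS fixed, I_D ∝ (1 + λ V_DS) in saturation, so I_D2/I_D1 = (1 + λ V_DS2)/(1 + λ V_DS1).
1.94/1.47 = 1.32 = (1 + 4.17 λ)/(1 + 1.28 λ).
Solving: λ (I_D1 V_DS2 − I_D2 V_DS1) = I_D2 − I_D1, so λ = (1.94 − 1.47) / (1.47 × 4.17 − 1.94 × 1.28) = 0.47 / 3.65 = 0.129 V⁻¹.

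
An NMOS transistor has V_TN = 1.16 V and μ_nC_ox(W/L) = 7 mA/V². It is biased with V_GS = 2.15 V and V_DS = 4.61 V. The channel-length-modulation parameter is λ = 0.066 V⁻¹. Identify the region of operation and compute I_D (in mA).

V_ov = V_GS − V_TN = 2.15 − 1.16 = 0.99 V.
Since V_DS = 4.61 V ≥ V_ov = 0.99 V, the device is in saturation.
I_D = ½ k_n V_ov² (1 + λ V_DS) = 0.5 × 7 × 0.99² × (1 + 0.066 × 4.61) = 4.47 mA.

Saturation; I_D = 4.47 mA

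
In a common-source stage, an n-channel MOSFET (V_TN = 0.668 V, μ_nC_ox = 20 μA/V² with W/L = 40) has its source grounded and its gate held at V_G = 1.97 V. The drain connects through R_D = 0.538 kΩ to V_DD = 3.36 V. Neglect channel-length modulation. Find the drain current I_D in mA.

V_GS = V_G = 1.97 V, so V_ov = 1.97 − 0.668 = 1.3 V.
k_n = μ_nC_ox · (W/L) = 0.8 mA/V².
Assume saturation: I_D = ½ k_n V_ov² = 0.5 × 0.8 × 1.3² = 0.678 mA, giving V_DS = V_DD − I_D R_D = 3.36 − 0.678 × 0.538 = 3 V.
V_DS = 3 V ≥ V_ov = 1.3 V, confirming saturation.

I_D = 0.678 mA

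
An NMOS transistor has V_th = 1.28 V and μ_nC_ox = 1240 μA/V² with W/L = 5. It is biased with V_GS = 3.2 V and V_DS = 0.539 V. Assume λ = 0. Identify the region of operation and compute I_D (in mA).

k_n = μ_nC_ox · (W/L) = 6.2 mA/V².
V_ov = V_GS − V_th = 3.2 − 1.28 = 1.92 V.
Since V_DS = 0.539 V < V_ov = 1.92 V, the device is in the triode region.
I_D = k_n [V_ov · V_DS − ½ V_DS²] = 6.2 × [1.92 × 0.539 − 0.5 × 0.539²] = 5.52 mA.

Triode; I_D = 5.52 mA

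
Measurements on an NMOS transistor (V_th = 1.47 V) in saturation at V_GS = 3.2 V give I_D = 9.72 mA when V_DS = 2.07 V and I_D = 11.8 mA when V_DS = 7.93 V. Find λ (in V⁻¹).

With V_GS fixed, I_D ∝ (1 + λ V_DS) in saturation, so I_D2/I_D1 = (1 + λ V_DS2)/(1 + λ V_DS1).
11.8/9.72 = 1.214 = (1 + 7.93 λ)/(1 + 2.07 λ).
Solving: λ (I_D1 V_DS2 − I_D2 V_DS1) = I_D2 − I_D1, so λ = (11.8 − 9.72) / (9.72 × 7.93 − 11.8 × 2.07) = 2.08 / 52.7 = 0.0395 V⁻¹.

λ = 0.0395 V⁻¹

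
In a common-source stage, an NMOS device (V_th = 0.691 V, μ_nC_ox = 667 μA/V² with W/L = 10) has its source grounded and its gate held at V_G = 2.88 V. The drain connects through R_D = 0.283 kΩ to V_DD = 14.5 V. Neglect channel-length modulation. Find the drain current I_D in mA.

V_GS = V_G = 2.88 V, so V_ov = 2.88 − 0.691 = 2.19 V.
k_n = μ_nC_ox · (W/L) = 6.67 mA/V².
Assume saturation: I_D = ½ k_n V_ov² = 0.5 × 6.67 × 2.19² = 16 mA, giving V_DS = V_DD − I_D R_D = 14.5 − 16 × 0.283 = 9.98 V.
V_DS = 9.98 V ≥ V_ov = 2.19 V, confirming saturation.

I_D = 16.0 mA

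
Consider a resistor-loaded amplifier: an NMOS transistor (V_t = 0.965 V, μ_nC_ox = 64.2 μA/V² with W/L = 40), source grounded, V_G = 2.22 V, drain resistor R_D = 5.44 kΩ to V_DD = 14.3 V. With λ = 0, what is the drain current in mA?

I_D = 2.02 mA

V_GS = V_G = 2.22 V, so V_ov = 2.22 − 0.965 = 1.26 V.
k_n = μ_nC_ox · (W/L) = 2.568 mA/V².
Assume saturation: I_D = ½ k_n V_ov² = 0.5 × 2.568 × 1.26² = 2.02 mA, giving V_DS = V_DD − I_D R_D = 14.3 − 2.02 × 5.44 = 3.3 V.
V_DS = 3.3 V ≥ V_ov = 1.26 V, confirming saturation.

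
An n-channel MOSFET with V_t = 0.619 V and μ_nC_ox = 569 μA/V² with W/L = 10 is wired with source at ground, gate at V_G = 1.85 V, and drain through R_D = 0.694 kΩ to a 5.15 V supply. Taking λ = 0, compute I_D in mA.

V_GS = V_G = 1.85 V, so V_ov = 1.85 − 0.619 = 1.23 V.
k_n = μ_nC_ox · (W/L) = 5.69 mA/V².
Assume saturation: I_D = ½ k_n V_ov² = 0.5 × 5.69 × 1.23² = 4.31 mA, giving V_DS = V_DD − I_D R_D = 5.15 − 4.31 × 0.694 = 2.16 V.
V_DS = 2.16 V ≥ V_ov = 1.23 V, confirming saturation.

I_D = 4.31 mA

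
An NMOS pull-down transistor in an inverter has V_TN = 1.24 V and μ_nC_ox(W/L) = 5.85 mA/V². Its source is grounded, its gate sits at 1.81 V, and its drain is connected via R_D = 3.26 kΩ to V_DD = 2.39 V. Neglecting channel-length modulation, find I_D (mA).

V_GS = V_G = 1.81 V, so V_ov = 1.81 − 1.24 = 0.57 V.
Assume saturation: I_D = ½ k_n V_ov² = 0.5 × 5.85 × 0.57² = 0.95 mA, giving V_DS = V_DD − I_D R_D = 2.39 − 0.95 × 3.26 = -0.708 V.
But -0.708 V < V_ov = 0.57 V, so the device is actually in triode.
In triode I_D = k_n[V_ov V_DS − ½ V_DS²] and I_D = (V_DD − V_DS)/R_D. Equating: 9.54 V_DS² − 11.87 V_DS + 2.39 = 0, giving V_DS = 0.253 V (the root below V_ov).
I_D = (2.39 − 0.253) / 3.26 = 0.656 mA.

I_D = 0.656 mA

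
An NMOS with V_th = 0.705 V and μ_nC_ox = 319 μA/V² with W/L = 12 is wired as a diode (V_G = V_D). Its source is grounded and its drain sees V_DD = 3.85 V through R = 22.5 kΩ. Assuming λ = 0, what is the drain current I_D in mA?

I_D = 0.128 mA

With gate tied to drain, V_GS = V_DS ≥ V_GS − V_th, so the device is in saturation.
k_n = μ_nC_ox · (W/L) = 3.828 mA/V².
KCL at the drain: ½ k_n (V_GS − V_th)² = (V_DD − V_GS)/R.
Let x = V_GS − 0.705. Then 43.1 x² + x − 3.145 = 0, giving x = 0.259 V (positive root), so V_GS = 0.964 V.
I_D = (V_DD − V_GS)/R = (3.85 − 0.964) / 22.5 = 0.128 mA.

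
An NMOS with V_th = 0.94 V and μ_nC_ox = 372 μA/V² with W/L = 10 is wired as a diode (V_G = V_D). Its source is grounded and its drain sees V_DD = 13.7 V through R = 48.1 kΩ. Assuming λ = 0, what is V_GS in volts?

With gate tied to drain, V_GS = V_DS ≥ V_GS − V_th, so the device is in saturation.
k_n = μ_nC_ox · (W/L) = 3.72 mA/V².
KCL at the drain: ½ k_n (V_GS − V_th)² = (V_DD − V_GS)/R.
Let x = V_GS − 0.94. Then 89.5 x² + x − 12.76 = 0, giving x = 0.372 V (positive root), so V_GS = 1.31 V.
I_D = (V_DD − V_GS)/R = (13.7 − 1.31) / 48.1 = 0.258 mA.

V_GS = 1.31 V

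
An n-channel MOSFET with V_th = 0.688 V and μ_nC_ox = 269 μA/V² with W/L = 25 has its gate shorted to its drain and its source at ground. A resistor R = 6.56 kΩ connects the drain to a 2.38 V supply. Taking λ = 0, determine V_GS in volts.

With gate tied to drain, V_GS = V_DS ≥ V_GS − V_th, so the device is in saturation.
k_n = μ_nC_ox · (W/L) = 6.725 mA/V².
KCL at the drain: ½ k_n (V_GS − V_th)² = (V_DD − V_GS)/R.
Let x = V_GS − 0.688. Then 22.1 x² + x − 1.692 = 0, giving x = 0.255 V (positive root), so V_GS = 0.943 V.
I_D = (V_DD − V_GS)/R = (2.38 − 0.943) / 6.56 = 0.219 mA.

V_GS = 0.943 V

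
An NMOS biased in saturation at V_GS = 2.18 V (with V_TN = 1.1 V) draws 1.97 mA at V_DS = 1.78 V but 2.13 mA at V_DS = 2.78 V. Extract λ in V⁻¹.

With V_GS fixed, I_D ∝ (1 + λ V_DS) in saturation, so I_D2/I_D1 = (1 + λ V_DS2)/(1 + λ V_DS1).
2.13/1.97 = 1.081 = (1 + 2.78 λ)/(1 + 1.78 λ).
Solving: λ (I_D1 V_DS2 − I_D2 V_DS1) = I_D2 − I_D1, so λ = (2.13 − 1.97) / (1.97 × 2.78 − 2.13 × 1.78) = 0.16 / 1.69 = 0.0949 V⁻¹.

λ = 0.0949 V⁻¹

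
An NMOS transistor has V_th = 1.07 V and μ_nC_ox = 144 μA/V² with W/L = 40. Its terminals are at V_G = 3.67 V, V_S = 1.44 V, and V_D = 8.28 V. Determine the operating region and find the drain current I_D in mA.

Saturation; I_D = 3.88 mA

V_GS = V_G − V_S = 3.67 − 1.44 = 2.23 V; V_DS = V_D − V_S = 8.28 − 1.44 = 6.84 V.
k_n = μ_nC_ox · (W/L) = 5.76 mA/V².
V_ov = V_GS − V_th = 2.23 − 1.07 = 1.16 V.
Since V_DS = 6.84 V ≥ V_ov = 1.16 V, the device is in saturation.
I_D = ½ k_n V_ov² = 0.5 × 5.76 × 1.16² = 3.88 mA.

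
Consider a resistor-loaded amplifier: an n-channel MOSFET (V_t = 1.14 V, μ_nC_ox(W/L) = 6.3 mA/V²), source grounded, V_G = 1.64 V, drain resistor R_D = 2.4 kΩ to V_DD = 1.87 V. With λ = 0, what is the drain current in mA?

I_D = 0.656 mA

V_GS = V_G = 1.64 V, so V_ov = 1.64 − 1.14 = 0.5 V.
Assume saturation: I_D = ½ k_n V_ov² = 0.5 × 6.3 × 0.5² = 0.787 mA, giving V_DS = V_DD − I_D R_D = 1.87 − 0.787 × 2.4 = -0.02 V.
But -0.02 V < V_ov = 0.5 V, so the device is actually in triode.
In triode I_D = k_n[V_ov V_DS − ½ V_DS²] and I_D = (V_DD − V_DS)/R_D. Equating: 7.56 V_DS² − 8.56 V_DS + 1.87 = 0, giving V_DS = 0.296 V (the root below V_ov).
I_D = (1.87 − 0.296) / 2.4 = 0.656 mA.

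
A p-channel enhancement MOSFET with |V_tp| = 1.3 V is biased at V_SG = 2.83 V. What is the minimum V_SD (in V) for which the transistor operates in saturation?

The boundary between triode and saturation is V_SD = V_SG − |V_tp| = V_ov.
V_ov = 2.83 − 1.3 = 1.53 V.

V_SD,sat = 1.53 V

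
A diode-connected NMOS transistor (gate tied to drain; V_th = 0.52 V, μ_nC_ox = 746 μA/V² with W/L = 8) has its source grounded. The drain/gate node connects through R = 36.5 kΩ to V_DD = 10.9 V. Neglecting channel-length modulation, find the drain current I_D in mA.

I_D = 0.276 mA

With gate tied to drain, V_GS = V_DS ≥ V_GS − V_th, so the device is in saturation.
k_n = μ_nC_ox · (W/L) = 5.968 mA/V².
KCL at the drain: ½ k_n (V_GS − V_th)² = (V_DD − V_GS)/R.
Let x = V_GS − 0.52. Then 109 x² + x − 10.38 = 0, giving x = 0.304 V (positive root), so V_GS = 0.824 V.
I_D = (V_DD − V_GS)/R = (10.9 − 0.824) / 36.5 = 0.276 mA.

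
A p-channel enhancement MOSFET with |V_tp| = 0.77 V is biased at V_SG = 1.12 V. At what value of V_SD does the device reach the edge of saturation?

V_SD,sat = 0.350 V

The boundary between triode and saturation is V_SD = V_SG − |V_tp| = V_ov.
V_ov = 1.12 − 0.77 = 0.35 V.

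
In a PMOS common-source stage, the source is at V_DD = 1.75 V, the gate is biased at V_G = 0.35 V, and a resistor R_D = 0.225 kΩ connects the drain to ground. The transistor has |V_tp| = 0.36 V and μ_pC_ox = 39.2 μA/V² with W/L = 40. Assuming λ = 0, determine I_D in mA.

V_SG = V_DD − V_G = 1.75 − 0.35 = 1.4 V, so V_ov = 1.4 − 0.36 = 1.04 V.
k_p = μ_pC_ox · (W/L) = 1.568 mA/V².
Assume saturation: I_D = ½ k_p V_ov² = 0.5 × 1.568 × 1.04² = 0.848 mA, giving V_SD = V_DD − I_D R_D = 1.75 − 0.848 × 0.225 = 1.56 V.
V_SD = 1.56 V ≥ V_ov = 1.04 V, confirming saturation.

I_D = 0.848 mA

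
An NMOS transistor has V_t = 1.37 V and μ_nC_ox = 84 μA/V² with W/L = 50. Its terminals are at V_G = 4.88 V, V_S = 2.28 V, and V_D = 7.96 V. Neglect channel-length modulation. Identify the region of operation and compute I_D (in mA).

Saturation; I_D = 3.18 mA

V_GS = V_G − V_S = 4.88 − 2.28 = 2.6 V; V_DS = V_D − V_S = 7.96 − 2.28 = 5.68 V.
k_n = μ_nC_ox · (W/L) = 4.2 mA/V².
V_ov = V_GS − V_t = 2.6 − 1.37 = 1.23 V.
Since V_DS = 5.68 V ≥ V_ov = 1.23 V, the device is in saturation.
I_D = ½ k_n V_ov² = 0.5 × 4.2 × 1.23² = 3.18 mA.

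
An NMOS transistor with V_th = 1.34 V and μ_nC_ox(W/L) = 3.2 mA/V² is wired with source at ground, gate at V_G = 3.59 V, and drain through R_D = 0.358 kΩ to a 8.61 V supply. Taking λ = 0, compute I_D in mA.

I_D = 8.10 mA

V_GS = V_G = 3.59 V, so V_ov = 3.59 − 1.34 = 2.25 V.
Assume saturation: I_D = ½ k_n V_ov² = 0.5 × 3.2 × 2.25² = 8.1 mA, giving V_DS = V_DD − I_D R_D = 8.61 − 8.1 × 0.358 = 5.71 V.
V_DS = 5.71 V ≥ V_ov = 2.25 V, confirming saturation.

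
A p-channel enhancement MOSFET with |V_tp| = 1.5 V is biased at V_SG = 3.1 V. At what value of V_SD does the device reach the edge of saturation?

V_SD,sat = 1.60 V

The boundary between triode and saturation is V_SD = V_SG − |V_tp| = V_ov.
V_ov = 3.1 − 1.5 = 1.6 V.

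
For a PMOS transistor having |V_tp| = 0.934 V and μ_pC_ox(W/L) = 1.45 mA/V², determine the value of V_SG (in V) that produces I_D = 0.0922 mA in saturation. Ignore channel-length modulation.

V_SG = 1.29 V

In saturation I_D = ½ k_p (V_SG − |V_tp|)², so V_SG − |V_tp| = √(2 I_D / k_p) = √(2 × 0.0922 / 1.45) = 0.357 V.
V_SG = 0.934 + 0.357 = 1.29 V.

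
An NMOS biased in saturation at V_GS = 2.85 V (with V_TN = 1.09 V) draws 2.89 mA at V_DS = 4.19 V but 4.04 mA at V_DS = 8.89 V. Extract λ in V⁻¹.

With V_GS fixed, I_D ∝ (1 + λ V_DS) in saturation, so I_D2/I_D1 = (1 + λ V_DS2)/(1 + λ V_DS1).
4.04/2.89 = 1.398 = (1 + 8.89 λ)/(1 + 4.19 λ).
Solving: λ (I_D1 V_DS2 − I_D2 V_DS1) = I_D2 − I_D1, so λ = (4.04 − 2.89) / (2.89 × 8.89 − 4.04 × 4.19) = 1.15 / 8.76 = 0.131 V⁻¹.

λ = 0.131 V⁻¹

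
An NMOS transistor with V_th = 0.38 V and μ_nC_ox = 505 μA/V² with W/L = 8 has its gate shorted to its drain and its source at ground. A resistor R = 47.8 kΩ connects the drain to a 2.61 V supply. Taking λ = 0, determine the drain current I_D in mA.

I_D = 0.0436 mA

With gate tied to drain, V_GS = V_DS ≥ V_GS − V_th, so the device is in saturation.
k_n = μ_nC_ox · (W/L) = 4.04 mA/V².
KCL at the drain: ½ k_n (V_GS − V_th)² = (V_DD − V_GS)/R.
Let x = V_GS − 0.38. Then 96.6 x² + x − 2.23 = 0, giving x = 0.147 V (positive root), so V_GS = 0.527 V.
I_D = (V_DD − V_GS)/R = (2.61 − 0.527) / 47.8 = 0.0436 mA.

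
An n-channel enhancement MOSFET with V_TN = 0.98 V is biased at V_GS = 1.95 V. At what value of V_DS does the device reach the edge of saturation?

V_DS,sat = 0.970 V

The boundary between triode and saturation is V_DS = V_GS − V_TN = V_ov.
V_ov = 1.95 − 0.98 = 0.97 V.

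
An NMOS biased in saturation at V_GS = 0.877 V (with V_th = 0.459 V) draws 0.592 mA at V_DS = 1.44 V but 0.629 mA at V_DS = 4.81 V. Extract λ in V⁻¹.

With V_GS fixed, I_D ∝ (1 + λ V_DS) in saturation, so I_D2/I_D1 = (1 + λ V_DS2)/(1 + λ V_DS1).
0.629/0.592 = 1.062 = (1 + 4.81 λ)/(1 + 1.44 λ).
Solving: λ (I_D1 V_DS2 − I_D2 V_DS1) = I_D2 − I_D1, so λ = (0.629 − 0.592) / (0.592 × 4.81 − 0.629 × 1.44) = 0.037 / 1.94 = 0.0191 V⁻¹.

λ = 0.0191 V⁻¹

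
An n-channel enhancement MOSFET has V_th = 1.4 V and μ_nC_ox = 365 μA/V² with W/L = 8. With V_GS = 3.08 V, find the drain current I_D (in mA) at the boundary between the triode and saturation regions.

I_D = 4.12 mA

At the boundary V_DS = V_ov = V_GS − V_th = 3.08 − 1.4 = 1.68 V.
k_n = μ_nC_ox · (W/L) = 2.92 mA/V².
I_D = ½ k_n V_ov² = 0.5 × 2.92 × 1.68² = 4.12 mA.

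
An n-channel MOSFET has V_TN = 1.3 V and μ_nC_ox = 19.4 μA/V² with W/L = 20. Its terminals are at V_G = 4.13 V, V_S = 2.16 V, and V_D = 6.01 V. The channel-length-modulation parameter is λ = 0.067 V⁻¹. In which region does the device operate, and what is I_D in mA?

V_GS = V_G − V_S = 4.13 − 2.16 = 1.97 V; V_DS = V_D − V_S = 6.01 − 2.16 = 3.85 V.
k_n = μ_nC_ox · (W/L) = 0.388 mA/V².
V_ov = V_GS − V_TN = 1.97 − 1.3 = 0.67 V.
Since V_DS = 3.85 V ≥ V_ov = 0.67 V, the device is in saturation.
I_D = ½ k_n V_ov² (1 + λ V_DS) = 0.5 × 0.388 × 0.67² × (1 + 0.067 × 3.85) = 0.11 mA.

Saturation; I_D = 0.110 mA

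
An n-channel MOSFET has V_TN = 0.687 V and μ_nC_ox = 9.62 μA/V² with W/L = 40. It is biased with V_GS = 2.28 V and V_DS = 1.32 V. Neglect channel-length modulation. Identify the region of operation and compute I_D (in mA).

k_n = μ_nC_ox · (W/L) = 0.3848 mA/V².
V_ov = V_GS − V_TN = 2.28 − 0.687 = 1.59 V.
Since V_DS = 1.32 V < V_ov = 1.59 V, the device is in the triode region.
I_D = k_n [V_ov · V_DS − ½ V_DS²] = 0.3848 × [1.59 × 1.32 − 0.5 × 1.32²] = 0.474 mA.

Triode; I_D = 0.474 mA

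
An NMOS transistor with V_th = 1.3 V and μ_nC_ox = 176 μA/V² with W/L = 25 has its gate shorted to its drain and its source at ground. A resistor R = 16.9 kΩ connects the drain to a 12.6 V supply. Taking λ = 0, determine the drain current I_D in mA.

I_D = 0.637 mA

With gate tied to drain, V_GS = V_DS ≥ V_GS − V_th, so the device is in saturation.
k_n = μ_nC_ox · (W/L) = 4.4 mA/V².
KCL at the drain: ½ k_n (V_GS − V_th)² = (V_DD − V_GS)/R.
Let x = V_GS − 1.3. Then 37.2 x² + x − 11.3 = 0, giving x = 0.538 V (positive root), so V_GS = 1.84 V.
I_D = (V_DD − V_GS)/R = (12.6 − 1.84) / 16.9 = 0.637 mA.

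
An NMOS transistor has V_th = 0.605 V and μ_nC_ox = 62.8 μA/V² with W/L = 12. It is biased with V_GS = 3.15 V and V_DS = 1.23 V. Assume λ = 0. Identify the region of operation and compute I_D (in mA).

k_n = μ_nC_ox · (W/L) = 0.7536 mA/V².
V_ov = V_GS − V_th = 3.15 − 0.605 = 2.54 V.
Since V_DS = 1.23 V < V_ov = 2.54 V, the device is in the triode region.
I_D = k_n [V_ov · V_DS − ½ V_DS²] = 0.7536 × [2.54 × 1.23 − 0.5 × 1.23²] = 1.79 mA.

Triode; I_D = 1.79 mA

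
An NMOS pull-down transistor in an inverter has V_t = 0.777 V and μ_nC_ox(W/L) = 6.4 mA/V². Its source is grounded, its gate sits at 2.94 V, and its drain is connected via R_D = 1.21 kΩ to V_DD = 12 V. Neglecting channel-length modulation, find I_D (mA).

I_D = 9.24 mA

V_GS = V_G = 2.94 V, so V_ov = 2.94 − 0.777 = 2.16 V.
Assume saturation: I_D = ½ k_n V_ov² = 0.5 × 6.4 × 2.16² = 15 mA, giving V_DS = V_DD − I_D R_D = 12 − 15 × 1.21 = -6.12 V.
But -6.12 V < V_ov = 2.16 V, so the device is actually in triode.
In triode I_D = k_n[V_ov V_DS − ½ V_DS²] and I_D = (V_DD − V_DS)/R_D. Equating: 3.87 V_DS² − 17.75 V_DS + 12 = 0, giving V_DS = 0.824 V (the root below V_ov).
I_D = (12 − 0.824) / 1.21 = 9.24 mA.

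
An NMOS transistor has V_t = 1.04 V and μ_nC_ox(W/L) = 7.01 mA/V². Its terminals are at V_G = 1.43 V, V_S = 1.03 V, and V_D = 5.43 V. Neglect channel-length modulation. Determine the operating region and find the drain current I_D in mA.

V_GS = V_G − V_S = 1.43 − 1.03 = 0.4 V; V_DS = V_D − V_S = 5.43 − 1.03 = 4.4 V.
V_GS = 0.4 V < V_t = 1.04 V, so the transistor is in cutoff.

Cutoff; I_D = 0 mA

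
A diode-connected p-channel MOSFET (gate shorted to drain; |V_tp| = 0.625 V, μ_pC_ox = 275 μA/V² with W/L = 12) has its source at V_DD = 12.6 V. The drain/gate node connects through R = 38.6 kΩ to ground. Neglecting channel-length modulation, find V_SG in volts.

With gate tied to drain, V_SG = V_SD ≥ V_SG − |V_tp|, so the device is in saturation.
k_p = μ_pC_ox · (W/L) = 3.3 mA/V².
KCL at the drain: ½ k_p (V_SG − |V_tp|)² = (V_DD − V_SG)/R.
Let x = V_SG − 0.625. Then 63.7 x² + x − 11.97 = 0, giving x = 0.426 V (positive root), so V_SG = 1.05 V.
I_D = (V_DD − V_SG)/R = (12.6 − 1.05) / 38.6 = 0.299 mA.

V_SG = 1.05 V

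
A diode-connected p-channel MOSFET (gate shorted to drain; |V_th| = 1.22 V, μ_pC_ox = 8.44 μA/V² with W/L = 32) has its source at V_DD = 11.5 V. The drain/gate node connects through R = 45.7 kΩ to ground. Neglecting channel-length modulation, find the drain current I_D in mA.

I_D = 0.198 mA

With gate tied to drain, V_SG = V_SD ≥ V_SG − |V_th|, so the device is in saturation.
k_p = μ_pC_ox · (W/L) = 0.2701 mA/V².
KCL at the drain: ½ k_p (V_SG − |V_th|)² = (V_DD − V_SG)/R.
Let x = V_SG − 1.22. Then 6.17 x² + x − 10.28 = 0, giving x = 1.21 V (positive root), so V_SG = 2.43 V.
I_D = (V_DD − V_SG)/R = (11.5 − 2.43) / 45.7 = 0.198 mA.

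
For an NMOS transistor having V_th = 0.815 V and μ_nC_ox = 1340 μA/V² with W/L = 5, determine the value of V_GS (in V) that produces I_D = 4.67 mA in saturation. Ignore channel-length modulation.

V_GS = 2.00 V

k_n = μ_nC_ox · (W/L) = 6.7 mA/V².
In saturation I_D = ½ k_n (V_GS − V_th)², so V_GS − V_th = √(2 I_D / k_n) = √(2 × 4.67 / 6.7) = 1.18 V.
V_GS = 0.815 + 1.18 = 2 V.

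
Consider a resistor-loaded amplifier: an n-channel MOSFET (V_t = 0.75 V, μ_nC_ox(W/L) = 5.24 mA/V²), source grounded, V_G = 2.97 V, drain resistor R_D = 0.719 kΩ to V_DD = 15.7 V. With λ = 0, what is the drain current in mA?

I_D = 12.9 mA

V_GS = V_G = 2.97 V, so V_ov = 2.97 − 0.75 = 2.22 V.
Assume saturation: I_D = ½ k_n V_ov² = 0.5 × 5.24 × 2.22² = 12.9 mA, giving V_DS = V_DD − I_D R_D = 15.7 − 12.9 × 0.719 = 6.42 V.
V_DS = 6.42 V ≥ V_ov = 2.22 V, confirming saturation.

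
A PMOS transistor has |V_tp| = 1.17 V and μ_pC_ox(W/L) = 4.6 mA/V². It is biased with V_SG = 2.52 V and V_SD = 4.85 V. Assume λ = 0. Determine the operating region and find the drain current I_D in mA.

Saturation; I_D = 4.19 mA

V_ov = V_SG − |V_tp| = 2.52 − 1.17 = 1.35 V.
Since V_SD = 4.85 V ≥ V_ov = 1.35 V, the device is in saturation.
I_D = ½ k_p V_ov² = 0.5 × 4.6 × 1.35² = 4.19 mA.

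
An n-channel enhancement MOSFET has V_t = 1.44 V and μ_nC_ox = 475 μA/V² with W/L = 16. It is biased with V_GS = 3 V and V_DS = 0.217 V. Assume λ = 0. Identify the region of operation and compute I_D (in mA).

Triode; I_D = 2.39 mA

k_n = μ_nC_ox · (W/L) = 7.6 mA/V².
V_ov = V_GS − V_t = 3 − 1.44 = 1.56 V.
Since V_DS = 0.217 V < V_ov = 1.56 V, the device is in the triode region.
I_D = k_n [V_ov · V_DS − ½ V_DS²] = 7.6 × [1.56 × 0.217 − 0.5 × 0.217²] = 2.39 mA.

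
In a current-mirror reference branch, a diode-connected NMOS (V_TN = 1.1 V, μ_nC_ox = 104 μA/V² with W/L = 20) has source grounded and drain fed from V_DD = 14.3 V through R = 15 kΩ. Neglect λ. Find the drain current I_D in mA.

I_D = 0.821 mA

With gate tied to drain, V_GS = V_DS ≥ V_GS − V_TN, so the device is in saturation.
k_n = μ_nC_ox · (W/L) = 2.08 mA/V².
KCL at the drain: ½ k_n (V_GS − V_TN)² = (V_DD − V_GS)/R.
Let x = V_GS − 1.1. Then 15.6 x² + x − 13.2 = 0, giving x = 0.888 V (positive root), so V_GS = 1.99 V.
I_D = (V_DD − V_GS)/R = (14.3 − 1.99) / 15 = 0.821 mA.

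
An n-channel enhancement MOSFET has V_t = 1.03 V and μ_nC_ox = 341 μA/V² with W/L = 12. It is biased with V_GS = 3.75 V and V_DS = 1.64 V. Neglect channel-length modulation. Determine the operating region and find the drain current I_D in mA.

k_n = μ_nC_ox · (W/L) = 4.092 mA/V².
V_ov = V_GS − V_t = 3.75 − 1.03 = 2.72 V.
Since V_DS = 1.64 V < V_ov = 2.72 V, the device is in the triode region.
I_D = k_n [V_ov · V_DS − ½ V_DS²] = 4.092 × [2.72 × 1.64 − 0.5 × 1.64²] = 12.8 mA.

Triode; I_D = 12.8 mA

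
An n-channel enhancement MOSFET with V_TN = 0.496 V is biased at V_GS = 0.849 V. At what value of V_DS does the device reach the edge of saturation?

V_DS,sat = 0.353 V

The boundary between triode and saturation is V_DS = V_GS − V_TN = V_ov.
V_ov = 0.849 − 0.496 = 0.353 V.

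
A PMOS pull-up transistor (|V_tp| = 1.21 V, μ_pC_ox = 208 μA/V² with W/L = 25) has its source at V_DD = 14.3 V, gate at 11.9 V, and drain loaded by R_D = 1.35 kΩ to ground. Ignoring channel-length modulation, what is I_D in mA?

V_SG = V_DD − V_G = 14.3 − 11.9 = 2.4 V, so V_ov = 2.4 − 1.21 = 1.19 V.
k_p = μ_pC_ox · (W/L) = 5.2 mA/V².
Assume saturation: I_D = ½ k_p V_ov² = 0.5 × 5.2 × 1.19² = 3.68 mA, giving V_SD = V_DD − I_D R_D = 14.3 − 3.68 × 1.35 = 9.33 V.
V_SD = 9.33 V ≥ V_ov = 1.19 V, confirming saturation.

I_D = 3.68 mA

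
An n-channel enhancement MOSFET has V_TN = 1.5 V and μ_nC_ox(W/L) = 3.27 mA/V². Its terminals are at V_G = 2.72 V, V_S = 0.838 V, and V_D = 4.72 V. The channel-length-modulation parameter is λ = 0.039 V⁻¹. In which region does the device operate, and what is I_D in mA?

V_GS = V_G − V_S = 2.72 − 0.838 = 1.88 V; V_DS = V_D − V_S = 4.72 − 0.838 = 3.88 V.
V_ov = V_GS − V_TN = 1.88 − 1.5 = 0.382 V.
Since V_DS = 3.88 V ≥ V_ov = 0.382 V, the device is in saturation.
I_D = ½ k_n V_ov² (1 + λ V_DS) = 0.5 × 3.27 × 0.382² × (1 + 0.039 × 3.88) = 0.275 mA.

Saturation; I_D = 0.275 mA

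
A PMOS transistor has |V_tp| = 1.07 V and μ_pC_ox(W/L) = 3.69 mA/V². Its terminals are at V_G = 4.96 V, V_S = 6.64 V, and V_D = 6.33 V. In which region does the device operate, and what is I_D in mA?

V_SG = V_S − V_G = 6.64 − 4.96 = 1.68 V; V_SD = V_S − V_D = 6.64 − 6.33 = 0.31 V.
V_ov = V_SG − |V_tp| = 1.68 − 1.07 = 0.61 V.
Since V_SD = 0.31 V < V_ov = 0.61 V, the device is in the triode region.
I_D = k_p [V_ov · V_SD − ½ V_SD²] = 3.69 × [0.61 × 0.31 − 0.5 × 0.31²] = 0.52 mA.

Triode; I_D = 0.520 mA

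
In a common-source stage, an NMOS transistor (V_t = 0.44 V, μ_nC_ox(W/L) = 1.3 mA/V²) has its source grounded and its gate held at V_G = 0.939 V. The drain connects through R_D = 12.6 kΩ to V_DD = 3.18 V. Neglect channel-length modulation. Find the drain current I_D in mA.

V_GS = V_G = 0.939 V, so V_ov = 0.939 − 0.44 = 0.499 V.
Assume saturation: I_D = ½ k_n V_ov² = 0.5 × 1.3 × 0.499² = 0.162 mA, giving V_DS = V_DD − I_D R_D = 3.18 − 0.162 × 12.6 = 1.14 V.
V_DS = 1.14 V ≥ V_ov = 0.499 V, confirming saturation.

I_D = 0.162 mA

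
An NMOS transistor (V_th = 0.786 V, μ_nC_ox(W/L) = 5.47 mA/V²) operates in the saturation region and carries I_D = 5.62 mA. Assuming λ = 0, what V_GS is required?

V_GS = 2.22 V

In saturation I_D = ½ k_n (V_GS − V_th)², so V_GS − V_th = √(2 I_D / k_n) = √(2 × 5.62 / 5.47) = 1.43 V.
V_GS = 0.786 + 1.43 = 2.22 V.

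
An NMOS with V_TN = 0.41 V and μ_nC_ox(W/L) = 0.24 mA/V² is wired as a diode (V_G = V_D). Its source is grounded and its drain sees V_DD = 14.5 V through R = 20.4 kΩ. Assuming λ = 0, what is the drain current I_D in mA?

With gate tied to drain, V_GS = V_DS ≥ V_GS − V_TN, so the device is in saturation.
KCL at the drain: ½ k_n (V_GS − V_TN)² = (V_DD − V_GS)/R.
Let x = V_GS − 0.41. Then 2.45 x² + x − 14.09 = 0, giving x = 2.2 V (positive root), so V_GS = 2.61 V.
I_D = (V_DD − V_GS)/R = (14.5 − 2.61) / 20.4 = 0.583 mA.

I_D = 0.583 mA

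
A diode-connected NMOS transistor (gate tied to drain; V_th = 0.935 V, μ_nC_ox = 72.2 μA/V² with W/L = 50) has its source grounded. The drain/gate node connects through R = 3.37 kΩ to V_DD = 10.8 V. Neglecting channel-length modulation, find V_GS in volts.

V_GS = 2.13 V

With gate tied to drain, V_GS = V_DS ≥ V_GS − V_th, so the device is in saturation.
k_n = μ_nC_ox · (W/L) = 3.61 mA/V².
KCL at the drain: ½ k_n (V_GS − V_th)² = (V_DD − V_GS)/R.
Let x = V_GS − 0.935. Then 6.08 x² + x − 9.865 = 0, giving x = 1.19 V (positive root), so V_GS = 2.13 V.
I_D = (V_DD − V_GS)/R = (10.8 − 2.13) / 3.37 = 2.57 mA.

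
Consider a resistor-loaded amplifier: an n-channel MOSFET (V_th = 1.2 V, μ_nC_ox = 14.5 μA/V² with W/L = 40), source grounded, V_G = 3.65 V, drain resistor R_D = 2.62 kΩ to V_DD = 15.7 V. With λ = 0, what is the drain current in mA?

V_GS = V_G = 3.65 V, so V_ov = 3.65 − 1.2 = 2.45 V.
k_n = μ_nC_ox · (W/L) = 0.58 mA/V².
Assume saturation: I_D = ½ k_n V_ov² = 0.5 × 0.58 × 2.45² = 1.74 mA, giving V_DS = V_DD − I_D R_D = 15.7 − 1.74 × 2.62 = 11.1 V.
V_DS = 11.1 V ≥ V_ov = 2.45 V, confirming saturation.

I_D = 1.74 mA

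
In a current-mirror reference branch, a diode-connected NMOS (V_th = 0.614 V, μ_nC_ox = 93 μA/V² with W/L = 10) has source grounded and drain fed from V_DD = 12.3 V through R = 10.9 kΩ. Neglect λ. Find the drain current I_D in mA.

With gate tied to drain, V_GS = V_DS ≥ V_GS − V_th, so the device is in saturation.
k_n = μ_nC_ox · (W/L) = 0.93 mA/V².
KCL at the drain: ½ k_n (V_GS − V_th)² = (V_DD − V_GS)/R.
Let x = V_GS − 0.614. Then 5.07 x² + x − 11.69 = 0, giving x = 1.42 V (positive root), so V_GS = 2.04 V.
I_D = (V_DD − V_GS)/R = (12.3 − 2.04) / 10.9 = 0.942 mA.

I_D = 0.942 mA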